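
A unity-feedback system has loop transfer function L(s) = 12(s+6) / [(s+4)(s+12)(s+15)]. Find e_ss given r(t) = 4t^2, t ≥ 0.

infinity

No free integrators in L(s): this is a type 0 system.
For a type-0 system K_a = 0, so e_ss to a parabolic input is unbounded.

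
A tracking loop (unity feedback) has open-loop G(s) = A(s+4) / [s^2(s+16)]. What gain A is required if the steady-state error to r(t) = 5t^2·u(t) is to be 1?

40

System type = 2 (two poles at s=0).
K_a = lim_{s→0} s^2·G(s) = A·4 / (16) = 0.25·A.
e_ss = 10/K_a = 1 ⇒ K_a = 10 ⇒ A = 10/0.25 = 40.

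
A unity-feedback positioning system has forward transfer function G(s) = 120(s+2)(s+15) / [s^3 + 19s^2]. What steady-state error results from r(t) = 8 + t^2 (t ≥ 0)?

19/1800

Lowest-order denominator term is 19s^2, so the open loop has 2 poles at the origin → type 2 system. Treating each term separately:
  • 8: tracked with zero error.
  • t^2: e_ss = 2/K_a with K_a=3600/19 → 19/1800.
Total e_ss = 19/1800.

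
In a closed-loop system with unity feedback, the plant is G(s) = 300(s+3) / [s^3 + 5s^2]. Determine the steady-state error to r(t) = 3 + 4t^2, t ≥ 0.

The denominator has no term below 5s^2 — 2 poles at s=0, type 2. Taking each input component in turn:
  • 3: tracked with zero error.
  • 4t^2: e_ss = 8/K_a with K_a=180 → 2/45.
Total e_ss = 2/45.

2/45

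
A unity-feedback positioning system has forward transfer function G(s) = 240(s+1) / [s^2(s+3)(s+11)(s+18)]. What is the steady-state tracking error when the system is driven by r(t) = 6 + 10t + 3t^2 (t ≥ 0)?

Two free integrators in G(s): this is a type 2 system. Taking each input component in turn:
  • 6: tracked with zero error.
  • 10t: tracked with zero error.
  • 3t^2: e_ss = 6/K_a with K_a=40/99 → 14.85.
Total e_ss = 14.85.

14.85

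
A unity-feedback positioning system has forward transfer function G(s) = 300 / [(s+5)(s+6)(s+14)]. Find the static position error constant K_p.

5/7

G(s) has no factors of s in the denominator, so the system is type 0.
K_p = lim_{s→0} G(s) = 300 / (5·6·14) = 5/7.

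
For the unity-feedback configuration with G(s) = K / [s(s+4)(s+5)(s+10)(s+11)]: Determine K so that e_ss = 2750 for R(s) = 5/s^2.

4

The open loop has one pole at the origin → type 1 system.
K_v = lim_{s→0} s·G(s) = K / (4·5·10·11) = (1/2200)·K.
e_ss = 5/K_v = 2750 ⇒ K_v = 1/550 ⇒ K = (1/550)/(1/2200) = 4.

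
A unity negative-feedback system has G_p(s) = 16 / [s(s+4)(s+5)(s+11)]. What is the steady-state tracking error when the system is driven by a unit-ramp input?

The open loop has one pole at the origin → type 1 system.
K_v = lim_{s→0} s·G_p(s) = 16 / (4·5·11) = 4/55.
e_ss = 1/K_v = 1/(4/55) = 13.75.

13.75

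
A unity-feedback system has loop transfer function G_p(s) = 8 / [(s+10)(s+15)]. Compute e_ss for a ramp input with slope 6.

No free integrators in G_p(s): this is a type 0 system.
K_v = lim_{s→0} s·G_p(s) = 0; the steady-state error to this ramp input grows without bound.

infinity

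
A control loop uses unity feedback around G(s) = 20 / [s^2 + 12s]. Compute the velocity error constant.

5/3

The denominator has no term below 12s — 1 pole at s=0, type 1.
K_v = lim_{s→0} s·G(s) = 20 / 12 = 5/3.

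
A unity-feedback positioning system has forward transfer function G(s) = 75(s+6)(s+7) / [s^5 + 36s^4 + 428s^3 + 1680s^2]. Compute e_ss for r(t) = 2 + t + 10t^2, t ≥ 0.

Factoring s^2 from the denominator leaves a polynomial with constant term 1680, so the system is type 2. By superposition:
  • 2: tracked with zero error.
  • t: tracked with zero error.
  • 10t^2: e_ss = 20/K_a with K_a=1.875 → 32/3.
Total e_ss = 32/3.

32/3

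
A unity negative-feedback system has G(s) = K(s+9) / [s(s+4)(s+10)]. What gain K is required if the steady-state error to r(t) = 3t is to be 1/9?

System type = 1 (one pole at s=0).
K_v = lim_{s→0} s·G(s) = K·9 / (4·10) = 0.225·K.
e_ss = 3/K_v = 1/9 ⇒ K_v = 27 ⇒ K = 27/0.225 = 120.

120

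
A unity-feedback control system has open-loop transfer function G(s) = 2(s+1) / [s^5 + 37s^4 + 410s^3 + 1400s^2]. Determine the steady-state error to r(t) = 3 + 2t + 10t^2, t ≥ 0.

14000

The denominator has no term below 1400s^2 — 2 poles at s=0, type 2. Treating each term separately:
  • 3: tracked with zero error.
  • 2t: tracked with zero error.
  • 10t^2: e_ss = 20/K_a with K_a=1/700 → 14000.
Total e_ss = 14000.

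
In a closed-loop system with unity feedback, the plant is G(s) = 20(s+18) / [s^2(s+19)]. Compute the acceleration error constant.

360/19

G(s) has two factors of s in the denominator, so the system is type 2.
K_a = lim_{s→0} s^2·G(s) = 20·18 / (19) = 360/19.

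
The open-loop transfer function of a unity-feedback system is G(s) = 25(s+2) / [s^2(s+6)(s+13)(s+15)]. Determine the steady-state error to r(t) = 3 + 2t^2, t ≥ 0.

93.6

System type = 2 (two poles at s=0). Treating each term separately:
  • 3: tracked with zero error.
  • 2t^2: e_ss = 4/K_a with K_a=5/117 → 93.6.
Total e_ss = 93.6.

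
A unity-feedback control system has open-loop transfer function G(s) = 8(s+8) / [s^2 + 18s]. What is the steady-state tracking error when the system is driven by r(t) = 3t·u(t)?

27/32

Factoring s from the denominator leaves a polynomial with constant term 18, so the system is type 1.
K_v = lim_{s→0} s·G(s) = 8·8 / 18 = 32/9.
e_ss = 3/K_v = 3/(32/9) = 27/32.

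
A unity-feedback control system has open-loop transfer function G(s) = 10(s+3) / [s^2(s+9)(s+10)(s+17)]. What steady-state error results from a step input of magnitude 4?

System type = 2 (two poles at s=0).
A type-2 system has K_p = ∞, so it tracks a step input with zero steady-state error.

0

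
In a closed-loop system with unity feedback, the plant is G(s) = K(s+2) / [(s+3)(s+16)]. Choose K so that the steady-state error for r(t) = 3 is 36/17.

10

G(s) has no factors of s in the denominator, so the system is type 0.
K_p = lim_{s→0} G(s) = K·2 / (3·16) = (1/24)·K.
e_ss = 3/(1 + K_p) = 36/17 ⇒ 1 + (1/24)·K = 17/12 ⇒ K = 10.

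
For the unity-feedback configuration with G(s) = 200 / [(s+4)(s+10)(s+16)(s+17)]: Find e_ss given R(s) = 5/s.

The open loop has no poles at the origin → type 0 system.
K_p = lim_{s→0} G(s) = 200 / (4·10·16·17) = 5/272.
e_ss = 5/(1 + K_p) = 5/(277/272) = 1360/277.

1360/277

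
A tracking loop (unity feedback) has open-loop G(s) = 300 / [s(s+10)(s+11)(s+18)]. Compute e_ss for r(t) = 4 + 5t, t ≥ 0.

33

G(s) has one factor of s in the denominator, so the system is type 1. By superposition:
  • 4: tracked with zero error.
  • 5t: e_ss = 5/K_v with K_v=5/33 → 33.
Total e_ss = 33.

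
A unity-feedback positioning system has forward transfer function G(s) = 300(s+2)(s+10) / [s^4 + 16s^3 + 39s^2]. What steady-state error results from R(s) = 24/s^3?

Lowest-order denominator term is 39s^2, so the open loop has 2 poles at the origin → type 2 system.
K_a = lim_{s→0} s^2·G(s) = 300·2·10 / 39 = 2000/13.
r(t) = 12t^2 gives R(s) = 24/s^3.
e_ss = 24/K_a = 24/(2000/13) = 0.156.

0.156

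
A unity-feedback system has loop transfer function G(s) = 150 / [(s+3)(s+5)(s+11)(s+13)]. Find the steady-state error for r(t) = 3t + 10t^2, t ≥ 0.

System type = 0 (no poles at s=0). By superposition:
  • 3t: a type-0 system cannot track it, e_ss → ∞.
  • 10t^2: a type-0 system cannot track it, e_ss → ∞.
The unbounded component dominates.

infinity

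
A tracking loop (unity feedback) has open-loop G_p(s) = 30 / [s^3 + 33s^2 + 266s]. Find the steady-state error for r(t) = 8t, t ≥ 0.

The denominator has no term below 266s — 1 pole at s=0, type 1.
K_v = lim_{s→0} s·G_p(s) = 30 / 266 = 15/133.
e_ss = 8/K_v = 8/(15/133) = 1064/15.

1064/15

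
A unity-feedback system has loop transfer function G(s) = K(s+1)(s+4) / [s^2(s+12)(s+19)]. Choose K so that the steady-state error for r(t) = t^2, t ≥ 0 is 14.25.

8

Two free integrators in G(s): this is a type 2 system.
K_a = lim_{s→0} s^2·G(s) = K·1·4 / (12·19) = (1/57)·K.
e_ss = 2/K_a = 14.25 ⇒ K_a = 8/57 ⇒ K = (8/57)/(1/57) = 8.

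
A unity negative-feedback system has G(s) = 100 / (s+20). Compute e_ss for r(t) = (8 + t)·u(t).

No free integrators in G(s): this is a type 0 system. By superposition:
  • 8: e_ss = 8/(1+K_p) with K_p=5 → 4/3.
  • t: a type-0 system cannot track it, e_ss → ∞.
The unbounded component dominates.

infinity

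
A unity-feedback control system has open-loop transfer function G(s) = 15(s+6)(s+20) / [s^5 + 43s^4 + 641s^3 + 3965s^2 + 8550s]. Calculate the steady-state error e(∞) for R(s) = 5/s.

0

Factoring s from the denominator leaves a polynomial with constant term 8550, so the system is type 1.
A type-1 system has K_p = ∞, so it tracks a step input with zero steady-state error.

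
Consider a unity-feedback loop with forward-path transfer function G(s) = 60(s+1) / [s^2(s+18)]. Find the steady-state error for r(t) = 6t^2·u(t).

The open loop has two poles at the origin → type 2 system.
K_a = lim_{s→0} s^2·G(s) = 60·1 / (18) = 10/3.
r(t) = 6t^2 gives R(s) = 12/s^3.
e_ss = 12/K_a = 12/(10/3) = 3.6.

3.6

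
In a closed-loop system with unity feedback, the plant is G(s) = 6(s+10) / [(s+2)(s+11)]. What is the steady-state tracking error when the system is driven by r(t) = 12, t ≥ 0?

132/41

G(s) has no factors of s in the denominator, so the system is type 0.
K_p = lim_{s→0} G(s) = 6·10 / (2·11) = 30/11.
e_ss = 12/(1 + K_p) = 12/(41/11) = 132/41.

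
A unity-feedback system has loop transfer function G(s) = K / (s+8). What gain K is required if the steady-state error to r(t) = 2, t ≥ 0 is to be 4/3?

The open loop has no poles at the origin → type 0 system.
K_p = lim_{s→0} G(s) = K / (8) = 0.125·K.
e_ss = 2/(1 + K_p) = 4/3 ⇒ 1 + 0.125·K = 1.5 ⇒ K = 4.

4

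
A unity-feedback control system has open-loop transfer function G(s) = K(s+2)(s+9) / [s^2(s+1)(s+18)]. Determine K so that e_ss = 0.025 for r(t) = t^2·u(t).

80

System type = 2 (two poles at s=0).
K_a = lim_{s→0} s^2·G(s) = K·2·9 / (1·18) = 1·K.
e_ss = 2/K_a = 0.025 ⇒ K_a = 80 ⇒ K = 80/1 = 80.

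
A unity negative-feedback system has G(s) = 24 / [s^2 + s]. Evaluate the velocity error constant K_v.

Lowest-order denominator term is s, so the open loop has 1 pole at the origin → type 1 system.
K_v = lim_{s→0} s·G(s) = 24 / 1 = 24.

24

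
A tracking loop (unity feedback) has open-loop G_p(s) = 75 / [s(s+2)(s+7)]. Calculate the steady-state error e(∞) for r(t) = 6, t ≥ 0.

System type = 1 (one pole at s=0).
A type-1 system has K_p = ∞, so it tracks a step input with zero steady-state error.

0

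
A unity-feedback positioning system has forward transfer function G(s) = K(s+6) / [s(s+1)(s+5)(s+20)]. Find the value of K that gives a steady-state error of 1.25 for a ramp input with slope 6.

80

System type = 1 (one pole at s=0).
K_v = lim_{s→0} s·G(s) = K·6 / (1·5·20) = 0.06·K.
e_ss = 6/K_v = 1.25 ⇒ K_v = 4.8 ⇒ K = 4.8/0.06 = 80.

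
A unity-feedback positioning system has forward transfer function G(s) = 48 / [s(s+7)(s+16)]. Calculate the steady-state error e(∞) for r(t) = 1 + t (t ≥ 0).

7/3

G(s) has one factor of s in the denominator, so the system is type 1. Taking each input component in turn:
  • 1: tracked with zero error.
  • t: e_ss = 1/K_v with K_v=3/7 → 7/3.
Total e_ss = 7/3.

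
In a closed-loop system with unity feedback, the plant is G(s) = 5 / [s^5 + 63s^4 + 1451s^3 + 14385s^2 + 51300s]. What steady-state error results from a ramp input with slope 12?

123120

Lowest-order denominator term is 51300s, so the open loop has 1 pole at the origin → type 1 system.
K_v = lim_{s→0} s·G(s) = 5 / 51300 = 1/10260.
e_ss = 12/K_v = 12/(1/10260) = 123120.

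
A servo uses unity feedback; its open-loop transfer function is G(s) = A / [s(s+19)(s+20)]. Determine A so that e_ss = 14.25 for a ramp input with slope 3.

80

One free integrator in G(s): this is a type 1 system.
K_v = lim_{s→0} s·G(s) = A / (19·20) = (1/380)·A.
e_ss = 3/K_v = 14.25 ⇒ K_v = 4/19 ⇒ A = (4/19)/(1/380) = 80.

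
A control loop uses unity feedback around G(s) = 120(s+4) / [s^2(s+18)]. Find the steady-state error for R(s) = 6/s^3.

Two free integrators in G(s): this is a type 2 system.
K_a = lim_{s→0} s^2·G(s) = 120·4 / (18) = 80/3.
r(t) = 3t^2 gives R(s) = 6/s^3.
e_ss = 6/K_a = 6/(80/3) = 0.225.

0.225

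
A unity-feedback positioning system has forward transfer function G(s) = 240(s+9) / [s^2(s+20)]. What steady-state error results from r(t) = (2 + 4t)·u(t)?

0

G(s) has two factors of s in the denominator, so the system is type 2. Taking each input component in turn:
  • 2: tracked with zero error.
  • 4t: tracked with zero error.
Total e_ss = 0.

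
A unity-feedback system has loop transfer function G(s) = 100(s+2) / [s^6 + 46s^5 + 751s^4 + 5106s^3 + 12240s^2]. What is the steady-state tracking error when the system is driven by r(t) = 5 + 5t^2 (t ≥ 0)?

Lowest-order denominator term is 12240s^2, so the open loop has 2 poles at the origin → type 2 system. By superposition:
  • 5: tracked with zero error.
  • 5t^2: e_ss = 10/K_a with K_a=5/306 → 612.
Total e_ss = 612.

612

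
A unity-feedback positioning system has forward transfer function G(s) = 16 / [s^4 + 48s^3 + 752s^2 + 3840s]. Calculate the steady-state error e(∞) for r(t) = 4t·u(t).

Factoring s from the denominator leaves a polynomial with constant term 3840, so the system is type 1.
K_v = lim_{s→0} s·G(s) = 16 / 3840 = 1/240.
e_ss = 4/K_v = 4/(1/240) = 960.

960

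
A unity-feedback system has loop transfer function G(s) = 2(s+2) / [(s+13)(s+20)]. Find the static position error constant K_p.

1/65

The open loop has no poles at the origin → type 0 system.
K_p = lim_{s→0} G(s) = 2·2 / (13·20) = 1/65.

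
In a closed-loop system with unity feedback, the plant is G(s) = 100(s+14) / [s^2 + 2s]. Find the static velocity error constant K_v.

The denominator has no term below 2s — 1 pole at s=0, type 1.
K_v = lim_{s→0} s·G(s) = 100·14 / 2 = 700.

700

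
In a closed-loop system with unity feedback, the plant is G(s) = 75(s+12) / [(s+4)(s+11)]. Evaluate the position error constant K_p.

225/11

No free integrators in G(s): this is a type 0 system.
K_p = lim_{s→0} G(s) = 75·12 / (4·11) = 225/11.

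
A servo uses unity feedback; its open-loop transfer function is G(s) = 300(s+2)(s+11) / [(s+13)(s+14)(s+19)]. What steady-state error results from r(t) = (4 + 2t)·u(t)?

System type = 0 (no poles at s=0). By superposition:
  • 4: e_ss = 4/(1+K_p) with K_p=3300/1729 → 6916/5029.
  • 2t: a type-0 system cannot track it, e_ss → ∞.
The unbounded component dominates.

infinity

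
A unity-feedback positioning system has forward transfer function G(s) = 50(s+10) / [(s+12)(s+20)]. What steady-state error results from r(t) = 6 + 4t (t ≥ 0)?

infinity

The open loop has no poles at the origin → type 0 system. Treating each term separately:
  • 6: e_ss = 6/(1+K_p) with K_p=25/12 → 72/37.
  • 4t: a type-0 system cannot track it, e_ss → ∞.
The unbounded component dominates.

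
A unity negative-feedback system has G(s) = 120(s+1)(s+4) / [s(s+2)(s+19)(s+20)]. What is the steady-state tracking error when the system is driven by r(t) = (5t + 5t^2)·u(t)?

infinity

The open loop has one pole at the origin → type 1 system. Taking each input component in turn:
  • 5t: e_ss = 5/K_v with K_v=12/19 → 95/12.
  • 5t^2: a type-1 system cannot track it, e_ss → ∞.
The unbounded component dominates.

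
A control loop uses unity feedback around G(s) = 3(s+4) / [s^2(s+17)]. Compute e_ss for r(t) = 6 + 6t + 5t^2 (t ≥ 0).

Two free integrators in G(s): this is a type 2 system. Treating each term separately:
  • 6: tracked with zero error.
  • 6t: tracked with zero error.
  • 5t^2: e_ss = 10/K_a with K_a=12/17 → 85/6.
Total e_ss = 85/6.

85/6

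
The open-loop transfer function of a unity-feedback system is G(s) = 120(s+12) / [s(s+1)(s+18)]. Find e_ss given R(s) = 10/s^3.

The open loop has one pole at the origin → type 1 system.
K_a = lim_{s→0} s^2·G(s) = 0; the steady-state error to this parabolic input grows without bound.

infinity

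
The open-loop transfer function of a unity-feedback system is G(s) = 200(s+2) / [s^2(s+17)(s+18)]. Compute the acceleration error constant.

200/153

The open loop has two poles at the origin → type 2 system.
K_a = lim_{s→0} s^2·G(s) = 200·2 / (17·18) = 200/153.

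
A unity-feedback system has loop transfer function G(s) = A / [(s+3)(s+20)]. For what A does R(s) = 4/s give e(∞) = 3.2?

15

G(s) has no factors of s in the denominator, so the system is type 0.
K_p = lim_{s→0} G(s) = A / (3·20) = (1/60)·A.
e_ss = 4/(1 + K_p) = 3.2 ⇒ 1 + (1/60)·A = 1.25 ⇒ A = 15.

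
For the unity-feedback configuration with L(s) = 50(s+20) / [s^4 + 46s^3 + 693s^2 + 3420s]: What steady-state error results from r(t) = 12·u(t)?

The denominator has no term below 3420s — 1 pole at s=0, type 1.
A type-1 system has K_p = ∞, so it tracks a step input with zero steady-state error.

0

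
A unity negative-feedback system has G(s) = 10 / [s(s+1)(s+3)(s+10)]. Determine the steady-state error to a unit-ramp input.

G(s) has one factor of s in the denominator, so the system is type 1.
K_v = lim_{s→0} s·G(s) = 10 / (1·3·10) = 1/3.
e_ss = 1/K_v = 1/(1/3) = 3.

3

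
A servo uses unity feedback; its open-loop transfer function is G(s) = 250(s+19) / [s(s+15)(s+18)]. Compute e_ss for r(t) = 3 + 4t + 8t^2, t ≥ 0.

infinity

G(s) has one factor of s in the denominator, so the system is type 1. By superposition:
  • 3: tracked with zero error.
  • 4t: e_ss = 4/K_v with K_v=475/27 → 108/475.
  • 8t^2: a type-1 system cannot track it, e_ss → ∞.
The unbounded component dominates.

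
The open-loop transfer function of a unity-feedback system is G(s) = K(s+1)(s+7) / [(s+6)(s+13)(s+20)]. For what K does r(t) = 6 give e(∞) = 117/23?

40

The open loop has no poles at the origin → type 0 system.
K_p = lim_{s→0} G(s) = K·1·7 / (6·13·20) = (7/1560)·K.
e_ss = 6/(1 + K_p) = 117/23 ⇒ 1 + (7/1560)·K = 46/39 ⇒ K = 40.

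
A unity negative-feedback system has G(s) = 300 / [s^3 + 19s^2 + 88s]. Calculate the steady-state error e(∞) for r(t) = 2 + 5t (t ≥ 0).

22/15

The denominator has no term below 88s — 1 pole at s=0, type 1. By superposition:
  • 2: tracked with zero error.
  • 5t: e_ss = 5/K_v with K_v=75/22 → 22/15.
Total e_ss = 22/15.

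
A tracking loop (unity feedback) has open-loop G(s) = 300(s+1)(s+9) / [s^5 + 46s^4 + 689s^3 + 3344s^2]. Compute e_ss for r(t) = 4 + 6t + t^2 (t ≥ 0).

Factoring s^2 from the denominator leaves a polynomial with constant term 3344, so the system is type 2. Treating each term separately:
  • 4: tracked with zero error.
  • 6t: tracked with zero error.
  • t^2: e_ss = 2/K_a with K_a=675/836 → 1672/675.
Total e_ss = 1672/675.

1672/675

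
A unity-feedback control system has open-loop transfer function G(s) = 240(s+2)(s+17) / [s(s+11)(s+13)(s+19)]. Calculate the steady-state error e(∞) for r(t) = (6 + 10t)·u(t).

2717/816

System type = 1 (one pole at s=0). By superposition:
  • 6: tracked with zero error.
  • 10t: e_ss = 10/K_v with K_v=8160/2717 → 2717/816.
Total e_ss = 2717/816.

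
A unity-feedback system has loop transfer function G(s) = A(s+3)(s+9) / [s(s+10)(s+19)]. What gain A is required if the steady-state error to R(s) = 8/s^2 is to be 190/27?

8

One free integrator in G(s): this is a type 1 system.
K_v = lim_{s→0} s·G(s) = A·3·9 / (10·19) = (27/190)·A.
e_ss = 8/K_v = 190/27 ⇒ K_v = 108/95 ⇒ A = (108/95)/(27/190) = 8.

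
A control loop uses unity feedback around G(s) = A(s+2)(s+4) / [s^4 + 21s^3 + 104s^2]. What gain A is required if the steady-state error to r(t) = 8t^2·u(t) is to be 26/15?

Factoring s^2 from the denominator leaves a polynomial with constant term 104, so the system is type 2.
K_a = lim_{s→0} s^2·G(s) = A·2·4 / 104 = (1/13)·A.
e_ss = 16/K_a = 26/15 ⇒ K_a = 120/13 ⇒ A = (120/13)/(1/13) = 120.

120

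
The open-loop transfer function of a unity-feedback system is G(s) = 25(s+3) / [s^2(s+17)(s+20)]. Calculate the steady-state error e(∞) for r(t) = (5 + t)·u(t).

G(s) has two factors of s in the denominator, so the system is type 2. By superposition:
  • 5: tracked with zero error.
  • t: tracked with zero error.
Total e_ss = 0.

0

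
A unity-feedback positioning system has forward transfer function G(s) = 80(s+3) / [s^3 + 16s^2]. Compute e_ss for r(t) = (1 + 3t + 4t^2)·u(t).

The denominator has no term below 16s^2 — 2 poles at s=0, type 2. Treating each term separately:
  • 1: tracked with zero error.
  • 3t: tracked with zero error.
  • 4t^2: e_ss = 8/K_a with K_a=15 → 8/15.
Total e_ss = 8/15.

8/15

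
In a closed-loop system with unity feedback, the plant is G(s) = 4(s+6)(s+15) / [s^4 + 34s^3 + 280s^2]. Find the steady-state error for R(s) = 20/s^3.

The denominator has no term below 280s^2 — 2 poles at s=0, type 2.
K_a = lim_{s→0} s^2·G(s) = 4·6·15 / 280 = 9/7.
r(t) = 10t^2 gives R(s) = 20/s^3.
e_ss = 20/K_a = 20/(9/7) = 140/9.

140/9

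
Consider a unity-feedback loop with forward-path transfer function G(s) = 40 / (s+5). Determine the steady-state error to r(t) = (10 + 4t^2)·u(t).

infinity

The open loop has no poles at the origin → type 0 system. Taking each input component in turn:
  • 10: e_ss = 10/(1+K_p) with K_p=8 → 10/9.
  • 4t^2: a type-0 system cannot track it, e_ss → ∞.
The unbounded component dominates.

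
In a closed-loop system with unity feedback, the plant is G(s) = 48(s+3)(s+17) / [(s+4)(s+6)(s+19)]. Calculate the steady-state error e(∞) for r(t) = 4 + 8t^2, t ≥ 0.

No free integrators in G(s): this is a type 0 system. Taking each input component in turn:
  • 4: e_ss = 4/(1+K_p) with K_p=102/19 → 76/121.
  • 8t^2: a type-0 system cannot track it, e_ss → ∞.
The unbounded component dominates.

infinity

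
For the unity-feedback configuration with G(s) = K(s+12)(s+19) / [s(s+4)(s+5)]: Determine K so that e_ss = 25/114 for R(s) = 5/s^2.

2

System type = 1 (one pole at s=0).
K_v = lim_{s→0} s·G(s) = K·12·19 / (4·5) = 11.4·K.
e_ss = 5/K_v = 25/114 ⇒ K_v = 22.8 ⇒ K = 22.8/11.4 = 2.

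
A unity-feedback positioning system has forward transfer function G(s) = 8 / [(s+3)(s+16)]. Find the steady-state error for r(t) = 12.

System type = 0 (no poles at s=0).
K_p = lim_{s→0} G(s) = 8 / (3·16) = 1/6.
e_ss = 12/(1 + K_p) = 12/(7/6) = 72/7.

72/7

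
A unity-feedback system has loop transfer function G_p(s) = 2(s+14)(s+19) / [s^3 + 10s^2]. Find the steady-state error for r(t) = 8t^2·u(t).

40/133

The denominator has no term below 10s^2 — 2 poles at s=0, type 2.
K_a = lim_{s→0} s^2·G_p(s) = 2·14·19 / 10 = 53.2.
r(t) = 8t^2 gives R(s) = 16/s^3.
e_ss = 16/K_a = 16/53.2 = 40/133.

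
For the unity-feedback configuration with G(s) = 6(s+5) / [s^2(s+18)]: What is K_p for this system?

infinity

K_p = lim_{s→0} G(s); with 2 poles at the origin the limit diverges, so K_p = ∞.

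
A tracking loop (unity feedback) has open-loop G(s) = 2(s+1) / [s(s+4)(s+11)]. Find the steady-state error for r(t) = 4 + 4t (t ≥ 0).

System type = 1 (one pole at s=0). Taking each input component in turn:
  • 4: tracked with zero error.
  • 4t: e_ss = 4/K_v with K_v=1/22 → 88.
Total e_ss = 88.

88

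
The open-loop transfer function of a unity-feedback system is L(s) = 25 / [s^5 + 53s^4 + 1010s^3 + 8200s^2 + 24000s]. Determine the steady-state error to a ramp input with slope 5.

Factoring s from the denominator leaves a polynomial with constant term 24000, so the system is type 1.
K_v = lim_{s→0} s·L(s) = 25 / 24000 = 1/960.
e_ss = 5/K_v = 5/(1/960) = 4800.

4800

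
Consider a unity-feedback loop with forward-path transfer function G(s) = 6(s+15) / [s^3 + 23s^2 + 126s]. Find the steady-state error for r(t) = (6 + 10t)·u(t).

Factoring s from the denominator leaves a polynomial with constant term 126, so the system is type 1. By superposition:
  • 6: tracked with zero error.
  • 10t: e_ss = 10/K_v with K_v=5/7 → 14.
Total e_ss = 14.

14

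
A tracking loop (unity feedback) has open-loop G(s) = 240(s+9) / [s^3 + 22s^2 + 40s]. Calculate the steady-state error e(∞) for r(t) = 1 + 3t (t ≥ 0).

The denominator has no term below 40s — 1 pole at s=0, type 1. By superposition:
  • 1: tracked with zero error.
  • 3t: e_ss = 3/K_v with K_v=54 → 1/18.
Total e_ss = 1/18.

1/18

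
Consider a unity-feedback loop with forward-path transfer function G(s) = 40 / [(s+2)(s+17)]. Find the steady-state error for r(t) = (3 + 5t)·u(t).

G(s) has no factors of s in the denominator, so the system is type 0. Treating each term separately:
  • 3: e_ss = 3/(1+K_p) with K_p=20/17 → 51/37.
  • 5t: a type-0 system cannot track it, e_ss → ∞.
The unbounded component dominates.

infinity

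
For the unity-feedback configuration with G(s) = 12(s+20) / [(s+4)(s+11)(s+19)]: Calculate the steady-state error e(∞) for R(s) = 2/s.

System type = 0 (no poles at s=0).
K_p = lim_{s→0} G(s) = 12·20 / (4·11·19) = 60/209.
e_ss = 2/(1 + K_p) = 2/(269/209) = 418/269.

418/269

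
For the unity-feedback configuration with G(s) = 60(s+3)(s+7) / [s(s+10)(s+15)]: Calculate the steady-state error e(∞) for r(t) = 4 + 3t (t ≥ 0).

5/14

System type = 1 (one pole at s=0). Treating each term separately:
  • 4: tracked with zero error.
  • 3t: e_ss = 3/K_v with K_v=8.4 → 5/14.
Total e_ss = 5/14.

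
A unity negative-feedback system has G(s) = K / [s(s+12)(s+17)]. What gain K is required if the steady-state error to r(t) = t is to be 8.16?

25

The open loop has one pole at the origin → type 1 system.
K_v = lim_{s→0} s·G(s) = K / (12·17) = (1/204)·K.
e_ss = 1/K_v = 8.16 ⇒ K_v = 25/204 ⇒ K = (25/204)/(1/204) = 25.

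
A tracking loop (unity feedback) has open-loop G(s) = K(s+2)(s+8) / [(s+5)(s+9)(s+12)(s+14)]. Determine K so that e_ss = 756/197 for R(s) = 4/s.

The open loop has no poles at the origin → type 0 system.
K_p = lim_{s→0} G(s) = K·2·8 / (5·9·12·14) = (2/945)·K.
e_ss = 4/(1 + K_p) = 756/197 ⇒ 1 + (2/945)·K = 197/189 ⇒ K = 20.

20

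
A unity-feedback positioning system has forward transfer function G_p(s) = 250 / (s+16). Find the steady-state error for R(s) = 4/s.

G_p(s) has no factors of s in the denominator, so the system is type 0.
K_p = lim_{s→0} G_p(s) = 250 / (16) = 15.625.
e_ss = 4/(1 + K_p) = 4/16.625 = 32/133.

32/133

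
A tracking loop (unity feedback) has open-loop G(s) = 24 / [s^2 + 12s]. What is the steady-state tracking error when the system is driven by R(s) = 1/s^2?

0.5

Factoring s from the denominator leaves a polynomial with constant term 12, so the system is type 1.
K_v = lim_{s→0} s·G(s) = 24 / 12 = 2.
e_ss = 1/K_v = 1/2 = 0.5.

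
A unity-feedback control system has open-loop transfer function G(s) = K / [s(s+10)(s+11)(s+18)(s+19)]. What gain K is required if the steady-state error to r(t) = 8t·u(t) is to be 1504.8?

200

One free integrator in G(s): this is a type 1 system.
K_v = lim_{s→0} s·G(s) = K / (10·11·18·19) = (1/37620)·K.
e_ss = 8/K_v = 1504.8 ⇒ K_v = 10/1881 ⇒ K = (10/1881)/(1/37620) = 200.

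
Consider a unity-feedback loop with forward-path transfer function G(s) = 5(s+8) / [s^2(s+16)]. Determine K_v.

K_v = lim_{s→0} s·G(s); with 2 poles at the origin the limit diverges, so K_v = ∞.

infinity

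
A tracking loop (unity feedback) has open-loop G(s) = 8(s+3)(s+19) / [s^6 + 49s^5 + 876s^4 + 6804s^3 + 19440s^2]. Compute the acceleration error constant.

Lowest-order denominator term is 19440s^2, so the open loop has 2 poles at the origin → type 2 system.
K_a = lim_{s→0} s^2·G(s) = 8·3·19 / 19440 = 19/810.

19/810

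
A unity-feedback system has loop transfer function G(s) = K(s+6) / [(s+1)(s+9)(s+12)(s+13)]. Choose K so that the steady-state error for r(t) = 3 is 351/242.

System type = 0 (no poles at s=0).
K_p = lim_{s→0} G(s) = K·6 / (1·9·12·13) = (1/234)·K.
e_ss = 3/(1 + K_p) = 351/242 ⇒ 1 + (1/234)·K = 242/117 ⇒ K = 250.

250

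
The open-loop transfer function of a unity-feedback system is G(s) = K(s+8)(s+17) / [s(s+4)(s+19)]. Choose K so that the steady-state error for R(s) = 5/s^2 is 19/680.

100

G(s) has one factor of s in the denominator, so the system is type 1.
K_v = lim_{s→0} s·G(s) = K·8·17 / (4·19) = (34/19)·K.
e_ss = 5/K_v = 19/680 ⇒ K_v = 3400/19 ⇒ K = (3400/19)/(34/19) = 100.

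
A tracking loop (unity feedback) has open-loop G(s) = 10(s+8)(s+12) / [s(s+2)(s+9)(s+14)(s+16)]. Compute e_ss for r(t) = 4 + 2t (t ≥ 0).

One free integrator in G(s): this is a type 1 system. Treating each term separately:
  • 4: tracked with zero error.
  • 2t: e_ss = 2/K_v with K_v=5/21 → 8.4.
Total e_ss = 8.4.

8.4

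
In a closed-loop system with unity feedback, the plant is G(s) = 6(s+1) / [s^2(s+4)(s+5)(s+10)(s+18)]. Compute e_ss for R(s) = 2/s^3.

G(s) has two factors of s in the denominator, so the system is type 2.
K_a = lim_{s→0} s^2·G(s) = 6·1 / (4·5·10·18) = 1/600.
r(t) = t^2 gives R(s) = 2/s^3.
e_ss = 2/K_a = 2/(1/600) = 1200.

1200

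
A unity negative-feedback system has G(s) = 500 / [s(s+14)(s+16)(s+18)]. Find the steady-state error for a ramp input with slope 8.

64.512

G(s) has one factor of s in the denominator, so the system is type 1.
K_v = lim_{s→0} s·G(s) = 500 / (14·16·18) = 125/1008.
e_ss = 8/K_v = 8/(125/1008) = 64.512.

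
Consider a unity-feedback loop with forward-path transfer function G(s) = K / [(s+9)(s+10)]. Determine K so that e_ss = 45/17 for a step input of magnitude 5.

G(s) has no factors of s in the denominator, so the system is type 0.
K_p = lim_{s→0} G(s) = K / (9·10) = (1/90)·K.
e_ss = 5/(1 + K_p) = 45/17 ⇒ 1 + (1/90)·K = 17/9 ⇒ K = 80.

80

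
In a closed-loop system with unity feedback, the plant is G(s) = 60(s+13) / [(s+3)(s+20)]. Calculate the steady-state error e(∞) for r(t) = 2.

1/7

The open loop has no poles at the origin → type 0 system.
K_p = lim_{s→0} G(s) = 60·13 / (3·20) = 13.
e_ss = 2/(1 + K_p) = 2/14 = 1/7.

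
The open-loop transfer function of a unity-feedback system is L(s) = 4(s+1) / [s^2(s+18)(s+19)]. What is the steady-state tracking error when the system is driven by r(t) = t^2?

171

The open loop has two poles at the origin → type 2 system.
K_a = lim_{s→0} s^2·L(s) = 4·1 / (18·19) = 2/171.
r(t) = t^2 gives R(s) = 2/s^3.
e_ss = 2/K_a = 2/(2/171) = 171.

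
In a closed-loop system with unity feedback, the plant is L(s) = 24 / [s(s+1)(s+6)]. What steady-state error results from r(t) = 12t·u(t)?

System type = 1 (one pole at s=0).
K_v = lim_{s→0} s·L(s) = 24 / (1·6) = 4.
e_ss = 12/K_v = 12/4 = 3.

3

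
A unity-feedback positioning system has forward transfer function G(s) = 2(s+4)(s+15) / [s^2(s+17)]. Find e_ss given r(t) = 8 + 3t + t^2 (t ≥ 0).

17/60

System type = 2 (two poles at s=0). Treating each term separately:
  • 8: tracked with zero error.
  • 3t: tracked with zero error.
  • t^2: e_ss = 2/K_a with K_a=120/17 → 17/60.
Total e_ss = 17/60.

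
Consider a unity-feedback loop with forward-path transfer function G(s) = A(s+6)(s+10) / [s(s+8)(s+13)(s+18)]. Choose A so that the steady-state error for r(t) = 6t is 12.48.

15

G(s) has one factor of s in the denominator, so the system is type 1.
K_v = lim_{s→0} s·G(s) = A·6·10 / (8·13·18) = (5/156)·A.
e_ss = 6/K_v = 12.48 ⇒ K_v = 25/52 ⇒ A = (25/52)/(5/156) = 15.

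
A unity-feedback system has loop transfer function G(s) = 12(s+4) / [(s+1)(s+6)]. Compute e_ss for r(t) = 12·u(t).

4/3

No free integrators in G(s): this is a type 0 system.
K_p = lim_{s→0} G(s) = 12·4 / (1·6) = 8.
e_ss = 12/(1 + K_p) = 12/9 = 4/3.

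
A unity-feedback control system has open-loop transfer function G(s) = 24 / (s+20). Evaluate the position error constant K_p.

1.2

System type = 0 (no poles at s=0).
K_p = lim_{s→0} G(s) = 24 / (20) = 1.2.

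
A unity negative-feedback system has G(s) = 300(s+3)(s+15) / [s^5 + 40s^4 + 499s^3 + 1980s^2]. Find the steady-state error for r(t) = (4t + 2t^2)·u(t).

44/75

The denominator has no term below 1980s^2 — 2 poles at s=0, type 2. Taking each input component in turn:
  • 4t: tracked with zero error.
  • 2t^2: e_ss = 4/K_a with K_a=75/11 → 44/75.
Total e_ss = 44/75.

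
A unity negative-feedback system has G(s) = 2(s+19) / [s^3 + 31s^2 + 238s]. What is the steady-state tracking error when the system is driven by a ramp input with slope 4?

Factoring s from the denominator leaves a polynomial with constant term 238, so the system is type 1.
K_v = lim_{s→0} s·G(s) = 2·19 / 238 = 19/119.
e_ss = 4/K_v = 4/(19/119) = 476/19.

476/19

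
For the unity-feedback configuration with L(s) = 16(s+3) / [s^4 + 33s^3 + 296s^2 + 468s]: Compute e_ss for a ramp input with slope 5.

48.75

The denominator has no term below 468s — 1 pole at s=0, type 1.
K_v = lim_{s→0} s·L(s) = 16·3 / 468 = 4/39.
e_ss = 5/K_v = 5/(4/39) = 48.75.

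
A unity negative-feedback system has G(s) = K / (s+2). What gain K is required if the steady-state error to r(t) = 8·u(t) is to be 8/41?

80

System type = 0 (no poles at s=0).
K_p = lim_{s→0} G(s) = K / (2) = 0.5·K.
e_ss = 8/(1 + K_p) = 8/41 ⇒ 1 + 0.5·K = 41 ⇒ K = 80.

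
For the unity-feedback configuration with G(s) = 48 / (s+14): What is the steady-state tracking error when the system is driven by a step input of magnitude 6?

G(s) has no factors of s in the denominator, so the system is type 0.
K_p = lim_{s→0} G(s) = 48 / (14) = 24/7.
e_ss = 6/(1 + K_p) = 6/(31/7) = 42/31.

42/31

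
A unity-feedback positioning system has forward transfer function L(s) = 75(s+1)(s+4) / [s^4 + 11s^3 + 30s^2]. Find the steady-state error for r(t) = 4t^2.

The denominator has no term below 30s^2 — 2 poles at s=0, type 2.
K_a = lim_{s→0} s^2·L(s) = 75·1·4 / 30 = 10.
r(t) = 4t^2 gives R(s) = 8/s^3.
e_ss = 8/K_a = 8/10 = 0.8.

0.8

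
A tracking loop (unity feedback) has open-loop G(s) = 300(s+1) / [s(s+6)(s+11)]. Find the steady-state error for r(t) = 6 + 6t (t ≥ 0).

The open loop has one pole at the origin → type 1 system. By superposition:
  • 6: tracked with zero error.
  • 6t: e_ss = 6/K_v with K_v=50/11 → 1.32.
Total e_ss = 1.32.

1.32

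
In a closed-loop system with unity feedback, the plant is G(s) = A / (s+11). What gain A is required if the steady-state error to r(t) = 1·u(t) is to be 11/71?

System type = 0 (no poles at s=0).
K_p = lim_{s→0} G(s) = A / (11) = (1/11)·A.
e_ss = 1/(1 + K_p) = 11/71 ⇒ 1 + (1/11)·A = 71/11 ⇒ A = 60.

60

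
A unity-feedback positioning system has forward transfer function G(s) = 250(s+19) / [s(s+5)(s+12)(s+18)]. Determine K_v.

475/108

The open loop has one pole at the origin → type 1 system.
K_v = lim_{s→0} s·G(s) = 250·19 / (5·12·18) = 475/108.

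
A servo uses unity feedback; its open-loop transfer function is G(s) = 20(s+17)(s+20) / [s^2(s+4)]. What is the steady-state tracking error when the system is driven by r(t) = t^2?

System type = 2 (two poles at s=0).
K_a = lim_{s→0} s^2·G(s) = 20·17·20 / (4) = 1700.
r(t) = t^2 gives R(s) = 2/s^3.
e_ss = 2/K_a = 2/1700 = 1/850.

1/850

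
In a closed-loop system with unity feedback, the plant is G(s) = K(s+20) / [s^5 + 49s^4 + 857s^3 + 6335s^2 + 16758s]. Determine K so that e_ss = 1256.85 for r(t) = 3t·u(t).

Lowest-order denominator term is 16758s, so the open loop has 1 pole at the origin → type 1 system.
K_v = lim_{s→0} s·G(s) = K·20 / 16758 = (10/8379)·K.
e_ss = 3/K_v = 1256.85 ⇒ K_v = 20/8379 ⇒ K = (20/8379)/(10/8379) = 2.

2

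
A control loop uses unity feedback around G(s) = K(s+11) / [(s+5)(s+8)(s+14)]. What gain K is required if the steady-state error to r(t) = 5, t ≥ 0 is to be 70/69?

No free integrators in G(s): this is a type 0 system.
K_p = lim_{s→0} G(s) = K·11 / (5·8·14) = (11/560)·K.
e_ss = 5/(1 + K_p) = 70/69 ⇒ 1 + (11/560)·K = 69/14 ⇒ K = 200.

200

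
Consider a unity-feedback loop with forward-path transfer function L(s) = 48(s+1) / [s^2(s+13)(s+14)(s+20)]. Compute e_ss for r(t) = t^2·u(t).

Two free integrators in L(s): this is a type 2 system.
K_a = lim_{s→0} s^2·L(s) = 48·1 / (13·14·20) = 6/455.
r(t) = t^2 gives R(s) = 2/s^3.
e_ss = 2/K_a = 2/(6/455) = 455/3.

455/3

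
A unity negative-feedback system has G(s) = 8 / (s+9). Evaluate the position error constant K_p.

G(s) has no factors of s in the denominator, so the system is type 0.
K_p = lim_{s→0} G(s) = 8 / (9) = 8/9.

8/9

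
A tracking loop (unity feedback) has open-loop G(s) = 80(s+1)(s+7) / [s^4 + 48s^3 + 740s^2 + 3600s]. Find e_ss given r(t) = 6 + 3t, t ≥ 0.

Lowest-order denominator term is 3600s, so the open loop has 1 pole at the origin → type 1 system. Treating each term separately:
  • 6: tracked with zero error.
  • 3t: e_ss = 3/K_v with K_v=7/45 → 135/7.
Total e_ss = 135/7.

135/7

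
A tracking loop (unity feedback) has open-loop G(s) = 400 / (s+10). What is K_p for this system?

No free integrators in G(s): this is a type 0 system.
K_p = lim_{s→0} G(s) = 400 / (10) = 40.

40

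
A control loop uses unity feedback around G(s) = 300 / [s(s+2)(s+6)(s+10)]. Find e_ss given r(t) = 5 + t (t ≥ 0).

G(s) has one factor of s in the denominator, so the system is type 1. Taking each input component in turn:
  • 5: tracked with zero error.
  • t: e_ss = 1/K_v with K_v=2.5 → 0.4.
Total e_ss = 0.4.

0.4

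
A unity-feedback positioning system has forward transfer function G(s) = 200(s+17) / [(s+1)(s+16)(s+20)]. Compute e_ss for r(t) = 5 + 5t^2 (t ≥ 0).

System type = 0 (no poles at s=0). Taking each input component in turn:
  • 5: e_ss = 5/(1+K_p) with K_p=10.625 → 40/93.
  • 5t^2: a type-0 system cannot track it, e_ss → ∞.
The unbounded component dominates.

infinity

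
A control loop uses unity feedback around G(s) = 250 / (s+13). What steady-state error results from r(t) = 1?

13/263

No free integrators in G(s): this is a type 0 system.
K_p = lim_{s→0} G(s) = 250 / (13) = 250/13.
e_ss = 1/(1 + K_p) = 1/(263/13) = 13/263.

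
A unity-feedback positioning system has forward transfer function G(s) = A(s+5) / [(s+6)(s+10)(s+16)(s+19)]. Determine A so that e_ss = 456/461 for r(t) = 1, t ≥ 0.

G(s) has no factors of s in the denominator, so the system is type 0.
K_p = lim_{s→0} G(s) = A·5 / (6·10·16·19) = (1/3648)·A.
e_ss = 1/(1 + K_p) = 456/461 ⇒ 1 + (1/3648)·A = 461/456 ⇒ A = 40.

40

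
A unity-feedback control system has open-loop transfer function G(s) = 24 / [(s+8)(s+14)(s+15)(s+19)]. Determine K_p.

1/1330

The open loop has no poles at the origin → type 0 system.
K_p = lim_{s→0} G(s) = 24 / (8·14·15·19) = 1/1330.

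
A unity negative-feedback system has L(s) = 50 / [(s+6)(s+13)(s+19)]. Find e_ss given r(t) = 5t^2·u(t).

infinity

No free integrators in L(s): this is a type 0 system.
For a type-0 system K_a = 0, so e_ss to a parabolic input is unbounded.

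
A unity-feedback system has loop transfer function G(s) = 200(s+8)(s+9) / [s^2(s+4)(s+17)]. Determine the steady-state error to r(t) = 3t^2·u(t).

System type = 2 (two poles at s=0).
K_a = lim_{s→0} s^2·G(s) = 200·8·9 / (4·17) = 3600/17.
r(t) = 3t^2 gives R(s) = 6/s^3.
e_ss = 6/K_a = 6/(3600/17) = 17/600.

17/600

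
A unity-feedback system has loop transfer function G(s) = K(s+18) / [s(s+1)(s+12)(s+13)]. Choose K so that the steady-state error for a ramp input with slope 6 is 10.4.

G(s) has one factor of s in the denominator, so the system is type 1.
K_v = lim_{s→0} s·G(s) = K·18 / (1·12·13) = (3/26)·K.
e_ss = 6/K_v = 10.4 ⇒ K_v = 15/26 ⇒ K = (15/26)/(3/26) = 5.

5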